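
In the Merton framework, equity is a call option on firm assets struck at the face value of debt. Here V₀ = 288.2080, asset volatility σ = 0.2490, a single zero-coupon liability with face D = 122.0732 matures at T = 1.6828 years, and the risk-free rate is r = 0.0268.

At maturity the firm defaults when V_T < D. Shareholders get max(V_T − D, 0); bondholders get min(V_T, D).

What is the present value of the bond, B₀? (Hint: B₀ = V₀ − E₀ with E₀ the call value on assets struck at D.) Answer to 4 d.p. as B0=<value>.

d₁ = [ln(V₀/D) + (r + σ²/2)T] / (σ√T)
   = [ln(288.2080/122.0732) + (0.0268 + 0.5·0.2490²)·1.6828] / (0.2490·√1.6828)
   = [0.859062 + 0.097267] / 0.323010 = 2.960679
d₂ = d₁ − σ√T = 2.960679 − 0.323010 = 2.637670
N(d₁) = 0.998465,  N(d₂) = 0.995826,  e^(−rT) = 0.955903
E₀ = V₀·N(d₁) − D·e^(−rT)·N(d₂)
   = 288.2080·0.998465 − 122.0732·0.955903·0.995826 = 171.562594
B₀ = V₀ − E₀ = 288.2080 − 171.562594 = 116.645406

B0=116.6454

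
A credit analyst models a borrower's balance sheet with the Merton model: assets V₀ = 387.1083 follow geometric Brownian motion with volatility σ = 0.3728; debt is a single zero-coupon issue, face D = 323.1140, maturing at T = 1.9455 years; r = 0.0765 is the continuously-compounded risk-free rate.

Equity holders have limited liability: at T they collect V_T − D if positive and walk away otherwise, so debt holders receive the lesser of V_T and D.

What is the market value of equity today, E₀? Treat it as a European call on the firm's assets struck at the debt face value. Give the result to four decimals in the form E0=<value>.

d₁ = [ln(V₀/D) + (r + σ²/2)T] / (σ√T)
   = [ln(387.1083/323.1140) + (0.0765 + 0.5·0.3728²)·1.9455] / (0.3728·√1.9455)
   = [0.180699 + 0.284023] / 0.519986 = 0.893722
d₂ = d₁ − σ√T = 0.893722 − 0.519986 = 0.373736
N(d₁) = 0.814265,  N(d₂) = 0.645700,  e^(−rT) = 0.861715
E₀ = V₀·N(d₁) − D·e^(−rT)·N(d₂)
   = 387.1083·0.814265 − 323.1140·0.861715·0.645700 = 135.425053

E0=135.4251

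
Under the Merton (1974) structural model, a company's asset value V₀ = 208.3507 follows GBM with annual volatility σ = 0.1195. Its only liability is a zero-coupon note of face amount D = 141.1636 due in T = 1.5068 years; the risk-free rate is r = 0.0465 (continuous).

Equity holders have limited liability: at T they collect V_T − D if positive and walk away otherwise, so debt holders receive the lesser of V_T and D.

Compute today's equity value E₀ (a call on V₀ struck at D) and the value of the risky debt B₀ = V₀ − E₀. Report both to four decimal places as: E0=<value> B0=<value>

E0=76.7451 B0=131.6056

d₁ = [ln(V₀/D) + (r + σ²/2)T] / (σ√T)
   = [ln(208.3507/141.1636) + (0.0465 + 0.5·0.1195²)·1.5068] / (0.1195·√1.5068)
   = [0.389303 + 0.080825] / 0.146688 = 3.204945
d₂ = d₁ − σ√T = 3.204945 − 0.146688 = 3.058256
N(d₁) = 0.999325,  N(d₂) = 0.998887,  e^(−rT) = 0.932332
E₀ = V₀·N(d₁) − D·e^(−rT)·N(d₂)
   = 208.3507·0.999325 − 141.1636·0.932332·0.998887 = 76.745118
B₀ = V₀ − E₀ = 208.3507 − 76.745118 = 131.605582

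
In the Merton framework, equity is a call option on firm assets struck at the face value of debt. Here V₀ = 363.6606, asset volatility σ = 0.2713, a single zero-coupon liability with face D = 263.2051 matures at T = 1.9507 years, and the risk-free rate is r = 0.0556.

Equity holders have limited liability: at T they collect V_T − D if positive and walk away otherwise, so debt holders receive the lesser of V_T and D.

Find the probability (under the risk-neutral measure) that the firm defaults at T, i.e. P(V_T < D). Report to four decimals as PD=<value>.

PD=0.1711

d₁ = [ln(V₀/D) + (r + σ²/2)T] / (σ√T)
   = [ln(363.6606/263.2051) + (0.0556 + 0.5·0.2713²)·1.9507] / (0.2713·√1.9507)
   = [0.323287 + 0.180248] / 0.378918 = 1.328878
d₂ = d₁ − σ√T = 1.328878 − 0.378918 = 0.949961
risk-neutral PD = N(−d₂) = N(-0.949961) = 0.171066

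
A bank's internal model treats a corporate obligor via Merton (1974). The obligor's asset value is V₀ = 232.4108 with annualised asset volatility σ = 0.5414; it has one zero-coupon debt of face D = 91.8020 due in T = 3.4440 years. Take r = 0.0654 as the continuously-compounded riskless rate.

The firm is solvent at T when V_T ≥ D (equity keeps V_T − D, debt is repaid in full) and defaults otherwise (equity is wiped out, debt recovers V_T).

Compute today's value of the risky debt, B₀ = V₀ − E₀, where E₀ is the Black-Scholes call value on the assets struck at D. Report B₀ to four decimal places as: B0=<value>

d₁ = [ln(V₀/D) + (r + σ²/2)T] / (σ√T)
   = [ln(232.4108/91.8020) + (0.0654 + 0.5·0.5414²)·3.4440] / (0.5414·√3.4440)
   = [0.928872 + 0.729980] / 1.004731 = 1.651041
d₂ = d₁ − σ√T = 1.651041 − 1.004731 = 0.646310
N(d₁) = 0.950635,  N(d₂) = 0.740961,  e^(−rT) = 0.798327
E₀ = V₀·N(d₁) − D·e^(−rT)·N(d₂)
   = 232.4108·0.950635 − 91.8020·0.798327·0.740961 = 166.634313
B₀ = V₀ − E₀ = 232.4108 − 166.634313 = 65.776487

B0=65.7765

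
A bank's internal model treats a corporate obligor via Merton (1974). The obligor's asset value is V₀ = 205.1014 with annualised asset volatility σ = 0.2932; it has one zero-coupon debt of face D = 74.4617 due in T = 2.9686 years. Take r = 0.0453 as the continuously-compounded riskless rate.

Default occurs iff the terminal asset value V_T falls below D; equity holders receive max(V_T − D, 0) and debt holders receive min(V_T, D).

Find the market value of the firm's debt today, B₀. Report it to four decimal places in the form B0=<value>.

d₁ = [ln(V₀/D) + (r + σ²/2)T] / (σ√T)
   = [ln(205.1014/74.4617) + (0.0453 + 0.5·0.2932²)·2.9686] / (0.2932·√2.9686)
   = [1.013220 + 0.262077] / 0.505173 = 2.524477
d₂ = d₁ − σ√T = 2.524477 − 0.505173 = 2.019305
N(d₁) = 0.994206,  N(d₂) = 0.978272,  e^(−rT) = 0.874172
E₀ = V₀·N(d₁) − D·e^(−rT)·N(d₂)
   = 205.1014·0.994206 − 74.4617·0.874172·0.978272 = 140.235084
B₀ = V₀ − E₀ = 205.1014 − 140.235084 = 64.866316

B0=64.8663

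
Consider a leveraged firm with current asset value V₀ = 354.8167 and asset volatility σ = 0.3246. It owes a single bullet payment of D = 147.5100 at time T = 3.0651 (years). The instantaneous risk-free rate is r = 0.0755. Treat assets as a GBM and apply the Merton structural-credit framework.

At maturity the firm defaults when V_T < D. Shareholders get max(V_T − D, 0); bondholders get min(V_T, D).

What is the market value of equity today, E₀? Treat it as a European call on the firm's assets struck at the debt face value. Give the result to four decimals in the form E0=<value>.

d₁ = [ln(V₀/D) + (r + σ²/2)T] / (σ√T)
   = [ln(354.8167/147.5100) + (0.0755 + 0.5·0.3246²)·3.0651] / (0.3246·√3.0651)
   = [0.877705 + 0.392892] / 0.568291 = 2.235822
d₂ = d₁ − σ√T = 2.235822 − 0.568291 = 1.667531
N(d₁) = 0.987318,  N(d₂) = 0.952296,  e^(−rT) = 0.793410
E₀ = V₀·N(d₁) − D·e^(−rT)·N(d₂)
   = 354.8167·0.987318 − 147.5100·0.793410·0.952296 = 238.864226

E0=238.8642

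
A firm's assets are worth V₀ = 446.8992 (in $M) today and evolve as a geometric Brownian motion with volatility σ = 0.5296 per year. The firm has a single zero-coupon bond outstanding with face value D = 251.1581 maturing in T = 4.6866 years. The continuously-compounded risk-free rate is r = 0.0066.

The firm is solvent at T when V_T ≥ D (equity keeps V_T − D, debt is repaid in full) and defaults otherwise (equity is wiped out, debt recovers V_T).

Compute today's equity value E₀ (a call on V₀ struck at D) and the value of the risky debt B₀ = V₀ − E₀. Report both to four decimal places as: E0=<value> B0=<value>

E0=269.0328 B0=177.8664

d₁ = [ln(V₀/D) + (r + σ²/2)T] / (σ√T)
   = [ln(446.8992/251.1581) + (0.0066 + 0.5·0.5296²)·4.6866] / (0.5296·√4.6866)
   = [0.576250 + 0.688171] / 1.146508 = 1.102846
d₂ = d₁ − σ√T = 1.102846 − 1.146508 = -0.043661
N(d₁) = 0.864953,  N(d₂) = 0.482587,  e^(−rT) = 0.969542
E₀ = V₀·N(d₁) − D·e^(−rT)·N(d₂)
   = 446.8992·0.864953 − 251.1581·0.969542·0.482587 = 269.032827
B₀ = V₀ − E₀ = 446.8992 − 269.032827 = 177.866373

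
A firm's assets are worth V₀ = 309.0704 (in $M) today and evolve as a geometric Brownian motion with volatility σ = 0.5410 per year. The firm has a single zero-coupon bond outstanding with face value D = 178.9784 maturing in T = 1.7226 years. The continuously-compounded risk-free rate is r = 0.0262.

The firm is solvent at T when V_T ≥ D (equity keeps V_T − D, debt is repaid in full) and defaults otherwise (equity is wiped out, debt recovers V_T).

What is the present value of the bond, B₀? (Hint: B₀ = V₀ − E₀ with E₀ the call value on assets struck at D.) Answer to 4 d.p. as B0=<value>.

d₁ = [ln(V₀/D) + (r + σ²/2)T] / (σ√T)
   = [ln(309.0704/178.9784) + (0.0262 + 0.5·0.5410²)·1.7226] / (0.5410·√1.7226)
   = [0.546304 + 0.297218] / 0.710051 = 1.187974
d₂ = d₁ − σ√T = 1.187974 − 0.710051 = 0.477923
N(d₁) = 0.882578,  N(d₂) = 0.683648,  e^(−rT) = 0.955871
E₀ = V₀·N(d₁) − D·e^(−rT)·N(d₂)
   = 309.0704·0.882578 − 178.9784·0.955871·0.683648 = 155.820168
B₀ = V₀ − E₀ = 309.0704 − 155.820168 = 153.250232

B0=153.2502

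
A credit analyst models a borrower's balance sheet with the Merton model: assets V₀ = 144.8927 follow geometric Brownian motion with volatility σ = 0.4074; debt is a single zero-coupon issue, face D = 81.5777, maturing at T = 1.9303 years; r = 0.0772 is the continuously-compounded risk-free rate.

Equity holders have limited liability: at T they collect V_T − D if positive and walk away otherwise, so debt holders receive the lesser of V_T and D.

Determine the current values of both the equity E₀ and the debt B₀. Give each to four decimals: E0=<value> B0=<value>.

E0=77.2591 B0=67.6336

d₁ = [ln(V₀/D) + (r + σ²/2)T] / (σ√T)
   = [ln(144.8927/81.5777) + (0.0772 + 0.5·0.4074²)·1.9303] / (0.4074·√1.9303)
   = [0.574438 + 0.309210] / 0.566022 = 1.561153
d₂ = d₁ − σ√T = 1.561153 − 0.566022 = 0.995131
N(d₁) = 0.940756,  N(d₂) = 0.840164,  e^(−rT) = 0.861553
E₀ = V₀·N(d₁) − D·e^(−rT)·N(d₂)
   = 144.8927·0.940756 − 81.5777·0.861553·0.840164 = 77.259074
B₀ = V₀ − E₀ = 144.8927 − 77.259074 = 67.633626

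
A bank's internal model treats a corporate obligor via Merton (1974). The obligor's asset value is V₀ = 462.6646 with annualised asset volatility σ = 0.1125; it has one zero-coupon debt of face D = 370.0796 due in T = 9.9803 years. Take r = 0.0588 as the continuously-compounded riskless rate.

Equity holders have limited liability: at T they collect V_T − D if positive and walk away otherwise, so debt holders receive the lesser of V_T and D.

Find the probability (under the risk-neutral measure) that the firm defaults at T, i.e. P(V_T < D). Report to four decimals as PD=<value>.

PD=0.0178

d₁ = [ln(V₀/D) + (r + σ²/2)T] / (σ√T)
   = [ln(462.6646/370.0796) + (0.0588 + 0.5·0.1125²)·9.9803] / (0.1125·√9.9803)
   = [0.223284 + 0.649998] / 0.355406 = 2.457143
d₂ = d₁ − σ√T = 2.457143 − 0.355406 = 2.101737
risk-neutral PD = N(−d₂) = N(-2.101737) = 0.017788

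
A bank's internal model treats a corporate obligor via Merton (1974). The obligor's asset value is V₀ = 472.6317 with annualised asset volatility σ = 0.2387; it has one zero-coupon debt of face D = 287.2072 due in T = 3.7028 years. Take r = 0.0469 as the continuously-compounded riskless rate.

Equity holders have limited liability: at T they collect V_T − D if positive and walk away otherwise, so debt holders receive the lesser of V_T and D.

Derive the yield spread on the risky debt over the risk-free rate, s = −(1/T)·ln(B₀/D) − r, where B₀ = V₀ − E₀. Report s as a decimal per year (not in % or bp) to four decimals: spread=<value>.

spread=0.0055

d₁ = [ln(V₀/D) + (r + σ²/2)T] / (σ√T)
   = [ln(472.6317/287.2072) + (0.0469 + 0.5·0.2387²)·3.7028] / (0.2387·√3.7028)
   = [0.498113 + 0.279150] / 0.459322 = 1.692194
d₂ = d₁ − σ√T = 1.692194 − 0.459322 = 1.232871
N(d₁) = 0.954695,  N(d₂) = 0.891188,  e^(−rT) = 0.840582
E₀ = V₀·N(d₁) − D·e^(−rT)·N(d₂)
   = 472.6317·0.954695 − 287.2072·0.840582·0.891188 = 236.067756
B₀ = V₀ − E₀ = 472.6317 − 236.067756 = 236.563944
spread = −(1/T)·ln(B₀/D) − r = −(1/3.7028)·ln(236.563944/287.2072) − 0.0469 = 0.00548883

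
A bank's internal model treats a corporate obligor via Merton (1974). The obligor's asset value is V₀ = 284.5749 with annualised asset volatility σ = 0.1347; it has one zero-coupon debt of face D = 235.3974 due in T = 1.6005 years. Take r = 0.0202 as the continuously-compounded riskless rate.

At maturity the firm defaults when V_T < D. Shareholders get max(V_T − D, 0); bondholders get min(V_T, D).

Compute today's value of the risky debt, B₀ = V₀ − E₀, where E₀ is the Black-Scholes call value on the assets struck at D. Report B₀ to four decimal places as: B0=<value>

B0=225.9505

d₁ = [ln(V₀/D) + (r + σ²/2)T] / (σ√T)
   = [ln(284.5749/235.3974) + (0.0202 + 0.5·0.1347²)·1.6005] / (0.1347·√1.6005)
   = [0.189721 + 0.046850] / 0.170410 = 1.388246
d₂ = d₁ − σ√T = 1.388246 − 0.170410 = 1.217836
N(d₁) = 0.917469,  N(d₂) = 0.888357,  e^(−rT) = 0.968187
E₀ = V₀·N(d₁) − D·e^(−rT)·N(d₂)
   = 284.5749·0.917469 − 235.3974·0.968187·0.888357 = 58.624391
B₀ = V₀ − E₀ = 284.5749 − 58.624391 = 225.950509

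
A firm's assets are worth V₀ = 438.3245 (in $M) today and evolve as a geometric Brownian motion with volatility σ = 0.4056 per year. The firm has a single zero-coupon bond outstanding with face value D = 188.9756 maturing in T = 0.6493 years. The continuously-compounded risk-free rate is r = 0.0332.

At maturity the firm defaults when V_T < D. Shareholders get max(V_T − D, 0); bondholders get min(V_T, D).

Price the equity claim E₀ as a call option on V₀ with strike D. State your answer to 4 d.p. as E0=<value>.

d₁ = [ln(V₀/D) + (r + σ²/2)T] / (σ√T)
   = [ln(438.3245/188.9756) + (0.0332 + 0.5·0.4056²)·0.6493] / (0.4056·√0.6493)
   = [0.841342 + 0.074965] / 0.326829 = 2.803628
d₂ = d₁ − σ√T = 2.803628 − 0.326829 = 2.476799
N(d₁) = 0.997473,  N(d₂) = 0.993372,  e^(−rT) = 0.978674
E₀ = V₀·N(d₁) − D·e^(−rT)·N(d₂)
   = 438.3245·0.997473 − 188.9756·0.978674·0.993372 = 253.497434

E0=253.4974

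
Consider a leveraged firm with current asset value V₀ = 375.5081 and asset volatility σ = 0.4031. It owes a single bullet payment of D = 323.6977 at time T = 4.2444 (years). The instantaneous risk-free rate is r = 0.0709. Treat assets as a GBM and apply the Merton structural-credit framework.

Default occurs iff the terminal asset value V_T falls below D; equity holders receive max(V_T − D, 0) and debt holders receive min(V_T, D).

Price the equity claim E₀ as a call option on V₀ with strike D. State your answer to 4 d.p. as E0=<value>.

E0=180.0895

d₁ = [ln(V₀/D) + (r + σ²/2)T] / (σ√T)
   = [ln(375.5081/323.6977) + (0.0709 + 0.5·0.4031²)·4.2444] / (0.4031·√4.2444)
   = [0.148470 + 0.645763] / 0.830464 = 0.956373
d₂ = d₁ − σ√T = 0.956373 − 0.830464 = 0.125908
N(d₁) = 0.830558,  N(d₂) = 0.550098,  e^(−rT) = 0.740131
E₀ = V₀·N(d₁) − D·e^(−rT)·N(d₂)
   = 375.5081·0.830558 − 323.6977·0.740131·0.550098 = 180.089530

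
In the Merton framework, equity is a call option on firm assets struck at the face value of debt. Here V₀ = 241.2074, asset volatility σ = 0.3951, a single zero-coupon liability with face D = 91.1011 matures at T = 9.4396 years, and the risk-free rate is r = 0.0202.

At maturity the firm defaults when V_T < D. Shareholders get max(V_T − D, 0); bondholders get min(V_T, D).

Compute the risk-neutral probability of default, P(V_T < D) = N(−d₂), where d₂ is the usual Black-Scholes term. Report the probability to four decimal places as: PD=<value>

d₁ = [ln(V₀/D) + (r + σ²/2)T] / (σ√T)
   = [ln(241.2074/91.1011) + (0.0202 + 0.5·0.3951²)·9.4396] / (0.3951·√9.4396)
   = [0.973687 + 0.927460] / 1.213903 = 1.566145
d₂ = d₁ − σ√T = 1.566145 − 1.213903 = 0.352242
risk-neutral PD = N(−d₂) = N(-0.352242) = 0.362328

PD=0.3623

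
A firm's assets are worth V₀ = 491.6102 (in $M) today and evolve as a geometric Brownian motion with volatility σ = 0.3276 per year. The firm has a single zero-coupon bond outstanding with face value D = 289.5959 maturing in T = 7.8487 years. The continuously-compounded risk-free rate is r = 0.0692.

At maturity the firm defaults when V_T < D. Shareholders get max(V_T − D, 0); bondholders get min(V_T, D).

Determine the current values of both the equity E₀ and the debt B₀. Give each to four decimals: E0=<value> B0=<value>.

E0=338.1012 B0=153.5090

d₁ = [ln(V₀/D) + (r + σ²/2)T] / (σ√T)
   = [ln(491.6102/289.5959) + (0.0692 + 0.5·0.3276²)·7.8487] / (0.3276·√7.8487)
   = [0.529200 + 0.964298] / 0.917789 = 1.627278
d₂ = d₁ − σ√T = 1.627278 − 0.917789 = 0.709489
N(d₁) = 0.948161,  N(d₂) = 0.760990,  e^(−rT) = 0.580927
E₀ = V₀·N(d₁) − D·e^(−rT)·N(d₂)
   = 491.6102·0.948161 − 289.5959·0.580927·0.760990 = 338.101215
B₀ = V₀ − E₀ = 491.6102 − 338.101215 = 153.508985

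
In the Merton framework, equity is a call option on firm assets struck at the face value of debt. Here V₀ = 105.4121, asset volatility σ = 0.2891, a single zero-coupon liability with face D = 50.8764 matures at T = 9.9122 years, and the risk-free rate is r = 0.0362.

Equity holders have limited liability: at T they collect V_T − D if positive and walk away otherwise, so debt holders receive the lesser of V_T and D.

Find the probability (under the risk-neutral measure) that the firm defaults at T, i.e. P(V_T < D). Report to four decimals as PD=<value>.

d₁ = [ln(V₀/D) + (r + σ²/2)T] / (σ√T)
   = [ln(105.4121/50.8764) + (0.0362 + 0.5·0.2891²)·9.9122] / (0.2891·√9.9122)
   = [0.728478 + 0.773047] / 0.910192 = 1.649679
d₂ = d₁ − σ√T = 1.649679 − 0.910192 = 0.739487
risk-neutral PD = N(−d₂) = N(-0.739487) = 0.229806

PD=0.2298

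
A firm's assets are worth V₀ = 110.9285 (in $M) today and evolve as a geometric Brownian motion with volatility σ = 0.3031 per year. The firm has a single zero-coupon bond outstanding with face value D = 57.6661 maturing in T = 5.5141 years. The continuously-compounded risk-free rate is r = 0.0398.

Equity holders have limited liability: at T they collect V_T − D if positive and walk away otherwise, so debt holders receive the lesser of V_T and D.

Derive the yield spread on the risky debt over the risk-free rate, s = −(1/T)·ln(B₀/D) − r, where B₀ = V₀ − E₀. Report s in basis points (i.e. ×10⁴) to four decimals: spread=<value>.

spread=104.4062

d₁ = [ln(V₀/D) + (r + σ²/2)T] / (σ√T)
   = [ln(110.9285/57.6661) + (0.0398 + 0.5·0.3031²)·5.5141] / (0.3031·√5.5141)
   = [0.654216 + 0.472750] / 0.711743 = 1.583390
d₂ = d₁ − σ√T = 1.583390 − 0.711743 = 0.871647
N(d₁) = 0.943334,  N(d₂) = 0.808299,  e^(−rT) = 0.802951
E₀ = V₀·N(d₁) − D·e^(−rT)·N(d₂)
   = 110.9285·0.943334 − 57.6661·0.802951·0.808299 = 67.215843
B₀ = V₀ − E₀ = 110.9285 − 67.215843 = 43.712657
spread = −(1/T)·ln(B₀/D) − r = −(1/5.5141)·ln(43.712657/57.6661) − 0.0398 = 0.01044062
in basis points: 0.01044062 × 10⁴ = 104.4062 bp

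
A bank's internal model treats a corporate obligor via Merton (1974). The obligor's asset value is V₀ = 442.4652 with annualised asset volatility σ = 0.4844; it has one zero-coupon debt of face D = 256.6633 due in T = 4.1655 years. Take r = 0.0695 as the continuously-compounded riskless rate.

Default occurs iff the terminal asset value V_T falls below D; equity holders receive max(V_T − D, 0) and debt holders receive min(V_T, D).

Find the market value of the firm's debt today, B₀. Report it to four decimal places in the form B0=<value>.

B0=162.3395

d₁ = [ln(V₀/D) + (r + σ²/2)T] / (σ√T)
   = [ln(442.4652/256.6633) + (0.0695 + 0.5·0.4844²)·4.1655] / (0.4844·√4.1655)
   = [0.544597 + 0.778206] / 0.988639 = 1.338004
d₂ = d₁ − σ√T = 1.338004 − 0.988639 = 0.349365
N(d₁) = 0.909552,  N(d₂) = 0.636592,  e^(−rT) = 0.748636
E₀ = V₀·N(d₁) − D·e^(−rT)·N(d₂)
   = 442.4652·0.909552 − 256.6633·0.748636·0.636592 = 280.125720
B₀ = V₀ − E₀ = 442.4652 − 280.125720 = 162.339480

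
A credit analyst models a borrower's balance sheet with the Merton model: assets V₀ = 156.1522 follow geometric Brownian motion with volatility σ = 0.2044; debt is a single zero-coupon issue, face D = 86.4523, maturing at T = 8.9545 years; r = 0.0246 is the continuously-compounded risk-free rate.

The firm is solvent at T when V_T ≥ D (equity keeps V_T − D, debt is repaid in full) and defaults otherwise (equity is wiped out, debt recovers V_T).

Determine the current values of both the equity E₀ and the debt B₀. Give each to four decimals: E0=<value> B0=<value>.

d₁ = [ln(V₀/D) + (r + σ²/2)T] / (σ√T)
   = [ln(156.1522/86.4523) + (0.0246 + 0.5·0.2044²)·8.9545] / (0.2044·√8.9545)
   = [0.591238 + 0.407337] / 0.611648 = 1.632599
d₂ = d₁ − σ√T = 1.632599 − 0.611648 = 1.020951
N(d₁) = 0.948723,  N(d₂) = 0.846361,  e^(−rT) = 0.802294
E₀ = V₀·N(d₁) − D·e^(−rT)·N(d₂)
   = 156.1522·0.948723 − 86.4523·0.802294·0.846361 = 89.441518
B₀ = V₀ − E₀ = 156.1522 − 89.441518 = 66.710682

E0=89.4415 B0=66.7107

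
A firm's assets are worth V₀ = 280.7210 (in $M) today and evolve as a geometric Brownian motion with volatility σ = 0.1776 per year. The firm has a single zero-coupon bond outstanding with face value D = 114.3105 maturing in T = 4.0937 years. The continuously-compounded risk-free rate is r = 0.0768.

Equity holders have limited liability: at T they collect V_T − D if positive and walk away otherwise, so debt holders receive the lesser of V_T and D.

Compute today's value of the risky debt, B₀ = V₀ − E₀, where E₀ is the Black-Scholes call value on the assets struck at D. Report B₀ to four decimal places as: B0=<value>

d₁ = [ln(V₀/D) + (r + σ²/2)T] / (σ√T)
   = [ln(280.7210/114.3105) + (0.0768 + 0.5·0.1776²)·4.0937] / (0.1776·√4.0937)
   = [0.898443 + 0.378957] / 0.359336 = 3.554889
d₂ = d₁ − σ√T = 3.554889 − 0.359336 = 3.195553
N(d₁) = 0.999811,  N(d₂) = 0.999302,  e^(−rT) = 0.730230
E₀ = V₀·N(d₁) − D·e^(−rT)·N(d₂)
   = 280.7210·0.999811 − 114.3105·0.730230·0.999302 = 197.253253
B₀ = V₀ − E₀ = 280.7210 − 197.253253 = 83.467747

B0=83.4677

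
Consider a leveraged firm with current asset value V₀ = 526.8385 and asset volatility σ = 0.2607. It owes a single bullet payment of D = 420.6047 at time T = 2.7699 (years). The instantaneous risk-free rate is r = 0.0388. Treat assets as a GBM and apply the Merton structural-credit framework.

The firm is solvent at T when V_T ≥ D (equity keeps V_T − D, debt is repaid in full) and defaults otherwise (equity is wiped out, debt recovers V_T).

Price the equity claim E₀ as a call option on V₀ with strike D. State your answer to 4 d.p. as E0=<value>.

d₁ = [ln(V₀/D) + (r + σ²/2)T] / (σ√T)
   = [ln(526.8385/420.6047) + (0.0388 + 0.5·0.2607²)·2.7699] / (0.2607·√2.7699)
   = [0.225201 + 0.201600] / 0.433883 = 0.983675
d₂ = d₁ − σ√T = 0.983675 − 0.433883 = 0.549791
N(d₁) = 0.837362,  N(d₂) = 0.708769,  e^(−rT) = 0.898102
E₀ = V₀·N(d₁) − D·e^(−rT)·N(d₂)
   = 526.8385·0.837362 − 420.6047·0.898102·0.708769 = 173.420312

E0=173.4203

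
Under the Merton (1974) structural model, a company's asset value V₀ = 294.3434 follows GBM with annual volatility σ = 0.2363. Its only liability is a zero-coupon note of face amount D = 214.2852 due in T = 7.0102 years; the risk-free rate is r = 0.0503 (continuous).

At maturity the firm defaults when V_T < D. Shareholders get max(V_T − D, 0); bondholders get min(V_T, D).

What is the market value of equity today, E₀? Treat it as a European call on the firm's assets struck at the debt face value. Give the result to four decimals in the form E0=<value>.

d₁ = [ln(V₀/D) + (r + σ²/2)T] / (σ√T)
   = [ln(294.3434/214.2852) + (0.0503 + 0.5·0.2363²)·7.0102] / (0.2363·√7.0102)
   = [0.317439 + 0.548330] / 0.625646 = 1.383799
d₂ = d₁ − σ√T = 1.383799 − 0.625646 = 0.758153
N(d₁) = 0.916790,  N(d₂) = 0.775820,  e^(−rT) = 0.702849
E₀ = V₀·N(d₁) − D·e^(−rT)·N(d₂)
   = 294.3434·0.916790 − 214.2852·0.702849·0.775820 = 153.004681

E0=153.0047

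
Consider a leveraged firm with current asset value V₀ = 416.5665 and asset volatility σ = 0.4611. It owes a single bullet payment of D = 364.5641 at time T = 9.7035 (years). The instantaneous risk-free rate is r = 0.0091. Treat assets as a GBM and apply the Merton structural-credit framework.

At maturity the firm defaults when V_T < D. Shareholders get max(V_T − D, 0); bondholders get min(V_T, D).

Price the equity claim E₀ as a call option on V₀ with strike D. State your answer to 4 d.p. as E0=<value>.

E0=241.2109

d₁ = [ln(V₀/D) + (r + σ²/2)T] / (σ√T)
   = [ln(416.5665/364.5641) + (0.0091 + 0.5·0.4611²)·9.7035] / (0.4611·√9.7035)
   = [0.133344 + 1.119848] / 1.436347 = 0.872485
d₂ = d₁ − σ√T = 0.872485 − 1.436347 = -0.563861
N(d₁) = 0.808528,  N(d₂) = 0.286424,  e^(−rT) = 0.915484
E₀ = V₀·N(d₁) − D·e^(−rT)·N(d₂)
   = 416.5665·0.808528 − 364.5641·0.915484·0.286424 = 241.210879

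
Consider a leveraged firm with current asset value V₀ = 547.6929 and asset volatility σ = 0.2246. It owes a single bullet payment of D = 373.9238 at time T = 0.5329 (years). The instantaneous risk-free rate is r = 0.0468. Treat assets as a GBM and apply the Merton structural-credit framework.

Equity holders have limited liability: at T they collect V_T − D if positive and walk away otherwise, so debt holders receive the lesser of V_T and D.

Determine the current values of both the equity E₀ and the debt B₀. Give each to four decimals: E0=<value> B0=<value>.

d₁ = [ln(V₀/D) + (r + σ²/2)T] / (σ√T)
   = [ln(547.6929/373.9238) + (0.0468 + 0.5·0.2246²)·0.5329] / (0.2246·√0.5329)
   = [0.381663 + 0.038381] / 0.163958 = 2.561897
d₂ = d₁ − σ√T = 2.561897 − 0.163958 = 2.397939
N(d₁) = 0.994795,  N(d₂) = 0.991756,  e^(−rT) = 0.975369
E₀ = V₀·N(d₁) − D·e^(−rT)·N(d₂)
   = 547.6929·0.994795 − 373.9238·0.975369·0.991756 = 183.135154
B₀ = V₀ − E₀ = 547.6929 − 183.135154 = 364.557746

E0=183.1352 B0=364.5577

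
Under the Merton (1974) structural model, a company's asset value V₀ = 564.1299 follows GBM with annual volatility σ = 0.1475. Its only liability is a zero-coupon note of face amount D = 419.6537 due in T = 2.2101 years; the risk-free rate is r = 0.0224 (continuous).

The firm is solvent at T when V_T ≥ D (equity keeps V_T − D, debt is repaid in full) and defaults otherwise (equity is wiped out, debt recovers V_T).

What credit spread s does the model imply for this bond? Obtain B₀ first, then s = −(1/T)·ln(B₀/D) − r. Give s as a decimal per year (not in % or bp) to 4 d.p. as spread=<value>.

spread=0.0029

d₁ = [ln(V₀/D) + (r + σ²/2)T] / (σ√T)
   = [ln(564.1299/419.6537) + (0.0224 + 0.5·0.1475²)·2.2101] / (0.1475·√2.2101)
   = [0.295855 + 0.073548] / 0.219279 = 1.684620
d₂ = d₁ − σ√T = 1.684620 − 0.219279 = 1.465341
N(d₁) = 0.953969,  N(d₂) = 0.928586,  e^(−rT) = 0.951699
E₀ = V₀·N(d₁) − D·e^(−rT)·N(d₂)
   = 564.1299·0.953969 − 419.6537·0.951699·0.928586 = 167.299986
B₀ = V₀ − E₀ = 564.1299 − 167.299986 = 396.829914
spread = −(1/T)·ln(B₀/D) − r = −(1/2.2101)·ln(396.829914/419.6537) − 0.0224 = 0.00290297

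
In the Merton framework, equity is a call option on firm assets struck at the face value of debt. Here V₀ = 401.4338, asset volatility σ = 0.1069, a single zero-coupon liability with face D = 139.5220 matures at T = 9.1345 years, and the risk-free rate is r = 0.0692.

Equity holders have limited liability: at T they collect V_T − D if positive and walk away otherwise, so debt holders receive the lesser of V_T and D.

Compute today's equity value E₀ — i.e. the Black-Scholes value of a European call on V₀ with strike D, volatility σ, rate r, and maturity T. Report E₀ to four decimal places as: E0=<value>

E0=327.2820

d₁ = [ln(V₀/D) + (r + σ²/2)T] / (σ√T)
   = [ln(401.4338/139.5220) + (0.0692 + 0.5·0.1069²)·9.1345] / (0.1069·√9.1345)
   = [1.056820 + 0.684300] / 0.323087 = 5.389007
d₂ = d₁ − σ√T = 5.389007 − 0.323087 = 5.065919
N(d₁) = 1.000000,  N(d₂) = 1.000000,  e^(−rT) = 0.531471
E₀ = V₀·N(d₁) − D·e^(−rT)·N(d₂)
   = 401.4338·1.000000 − 139.5220·0.531471·1.000000 = 327.281960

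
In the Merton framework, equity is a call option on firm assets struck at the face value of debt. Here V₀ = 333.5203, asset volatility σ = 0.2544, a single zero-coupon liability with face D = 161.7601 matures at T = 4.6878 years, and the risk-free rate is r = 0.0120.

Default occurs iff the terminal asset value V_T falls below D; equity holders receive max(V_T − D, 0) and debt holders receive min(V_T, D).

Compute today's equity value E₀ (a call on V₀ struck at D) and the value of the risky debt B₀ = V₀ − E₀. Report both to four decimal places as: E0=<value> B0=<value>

E0=184.8962 B0=148.6241

d₁ = [ln(V₀/D) + (r + σ²/2)T] / (σ√T)
   = [ln(333.5203/161.7601) + (0.0120 + 0.5·0.2544²)·4.6878] / (0.2544·√4.6878)
   = [0.723589 + 0.207949] / 0.550810 = 1.691217
d₂ = d₁ − σ√T = 1.691217 − 0.550810 = 1.140407
N(d₁) = 0.954602,  N(d₂) = 0.872942,  e^(−rT) = 0.945299
E₀ = V₀·N(d₁) − D·e^(−rT)·N(d₂)
   = 333.5203·0.954602 − 161.7601·0.945299·0.872942 = 184.896239
B₀ = V₀ − E₀ = 333.5203 − 184.896239 = 148.624061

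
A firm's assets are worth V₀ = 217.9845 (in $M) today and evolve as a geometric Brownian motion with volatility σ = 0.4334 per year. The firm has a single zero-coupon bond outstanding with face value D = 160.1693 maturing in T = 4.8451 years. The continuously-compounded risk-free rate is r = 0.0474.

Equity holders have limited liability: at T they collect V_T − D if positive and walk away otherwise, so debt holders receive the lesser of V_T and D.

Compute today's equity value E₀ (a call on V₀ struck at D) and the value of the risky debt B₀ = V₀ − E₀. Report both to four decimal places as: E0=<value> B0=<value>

E0=117.4529 B0=100.5316

d₁ = [ln(V₀/D) + (r + σ²/2)T] / (σ√T)
   = [ln(217.9845/160.1693) + (0.0474 + 0.5·0.4334²)·4.8451] / (0.4334·√4.8451)
   = [0.308193 + 0.684699] / 0.953982 = 1.040786
d₂ = d₁ − σ√T = 1.040786 − 0.953982 = 0.086804
N(d₁) = 0.851013,  N(d₂) = 0.534586,  e^(−rT) = 0.794806
E₀ = V₀·N(d₁) − D·e^(−rT)·N(d₂)
   = 217.9845·0.851013 − 160.1693·0.794806·0.534586 = 117.452870
B₀ = V₀ − E₀ = 217.9845 − 117.452870 = 100.531630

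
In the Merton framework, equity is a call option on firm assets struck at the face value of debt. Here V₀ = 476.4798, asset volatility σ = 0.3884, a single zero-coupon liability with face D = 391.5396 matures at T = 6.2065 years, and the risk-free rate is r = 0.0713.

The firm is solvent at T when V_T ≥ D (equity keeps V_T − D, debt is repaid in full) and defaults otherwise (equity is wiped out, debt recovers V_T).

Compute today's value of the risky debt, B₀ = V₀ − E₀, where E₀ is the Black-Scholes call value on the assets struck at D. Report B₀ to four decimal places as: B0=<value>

B0=203.5583

d₁ = [ln(V₀/D) + (r + σ²/2)T] / (σ√T)
   = [ln(476.4798/391.5396) + (0.0713 + 0.5·0.3884²)·6.2065] / (0.3884·√6.2065)
   = [0.196339 + 0.910663] / 0.967615 = 1.144052
d₂ = d₁ − σ√T = 1.144052 − 0.967615 = 0.176437
N(d₁) = 0.873699,  N(d₂) = 0.570025,  e^(−rT) = 0.642413
E₀ = V₀·N(d₁) − D·e^(−rT)·N(d₂)
   = 476.4798·0.873699 − 391.5396·0.642413·0.570025 = 272.921466
B₀ = V₀ − E₀ = 476.4798 − 272.921466 = 203.558334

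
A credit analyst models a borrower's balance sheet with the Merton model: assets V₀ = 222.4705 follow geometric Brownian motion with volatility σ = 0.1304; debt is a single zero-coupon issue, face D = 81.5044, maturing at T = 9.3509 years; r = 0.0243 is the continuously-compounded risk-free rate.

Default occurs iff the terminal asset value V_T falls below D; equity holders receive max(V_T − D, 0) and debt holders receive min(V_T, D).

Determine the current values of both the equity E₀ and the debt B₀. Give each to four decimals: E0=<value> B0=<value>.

d₁ = [ln(V₀/D) + (r + σ²/2)T] / (σ√T)
   = [ln(222.4705/81.5044) + (0.0243 + 0.5·0.1304²)·9.3509] / (0.1304·√9.3509)
   = [1.004138 + 0.306729] / 0.398753 = 3.287412
d₂ = d₁ − σ√T = 3.287412 − 0.398753 = 2.888659
N(d₁) = 0.999494,  N(d₂) = 0.998066,  e^(−rT) = 0.796740
E₀ = V₀·N(d₁) − D·e^(−rT)·N(d₂)
   = 222.4705·0.999494 − 81.5044·0.796740·0.998066 = 157.545829
B₀ = V₀ − E₀ = 222.4705 − 157.545829 = 64.924671

E0=157.5458 B0=64.9247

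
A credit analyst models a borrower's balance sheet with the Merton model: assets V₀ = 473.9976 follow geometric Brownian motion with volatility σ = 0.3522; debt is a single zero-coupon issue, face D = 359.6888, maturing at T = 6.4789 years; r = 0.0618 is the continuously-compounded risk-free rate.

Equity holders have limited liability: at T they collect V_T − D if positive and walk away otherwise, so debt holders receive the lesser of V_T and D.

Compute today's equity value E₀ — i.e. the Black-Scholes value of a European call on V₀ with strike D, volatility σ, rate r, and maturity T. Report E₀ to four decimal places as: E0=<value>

E0=270.2081

d₁ = [ln(V₀/D) + (r + σ²/2)T] / (σ√T)
   = [ln(473.9976/359.6888) + (0.0618 + 0.5·0.3522²)·6.4789] / (0.3522·√6.4789)
   = [0.275963 + 0.802233] / 0.896479 = 1.202701
d₂ = d₁ − σ√T = 1.202701 − 0.896479 = 0.306223
N(d₁) = 0.885454,  N(d₂) = 0.620282,  e^(−rT) = 0.670055
E₀ = V₀·N(d₁) − D·e^(−rT)·N(d₂)
   = 473.9976·0.885454 − 359.6888·0.670055·0.620282 = 270.208112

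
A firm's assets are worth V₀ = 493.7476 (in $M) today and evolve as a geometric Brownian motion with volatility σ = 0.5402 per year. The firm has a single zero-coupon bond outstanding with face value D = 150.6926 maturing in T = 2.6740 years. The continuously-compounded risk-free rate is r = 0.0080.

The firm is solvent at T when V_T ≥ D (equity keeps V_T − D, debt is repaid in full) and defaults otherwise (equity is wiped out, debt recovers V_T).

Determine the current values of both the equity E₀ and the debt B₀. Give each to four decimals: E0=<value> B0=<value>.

E0=355.0064 B0=138.7412

d₁ = [ln(V₀/D) + (r + σ²/2)T] / (σ√T)
   = [ln(493.7476/150.6926) + (0.0080 + 0.5·0.5402²)·2.6740] / (0.5402·√2.6740)
   = [1.186782 + 0.411550] / 0.883355 = 1.809389
d₂ = d₁ − σ√T = 1.809389 − 0.883355 = 0.926034
N(d₁) = 0.964805,  N(d₂) = 0.822786,  e^(−rT) = 0.978835
E₀ = V₀·N(d₁) − D·e^(−rT)·N(d₂)
   = 493.7476·0.964805 − 150.6926·0.978835·0.822786 = 355.006447
B₀ = V₀ − E₀ = 493.7476 − 355.006447 = 138.741153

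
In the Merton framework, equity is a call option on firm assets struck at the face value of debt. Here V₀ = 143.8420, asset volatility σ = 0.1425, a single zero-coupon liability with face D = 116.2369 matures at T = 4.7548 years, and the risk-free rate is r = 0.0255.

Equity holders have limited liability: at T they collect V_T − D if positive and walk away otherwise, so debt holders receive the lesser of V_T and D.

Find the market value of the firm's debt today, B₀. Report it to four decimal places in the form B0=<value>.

B0=100.2650

d₁ = [ln(V₀/D) + (r + σ²/2)T] / (σ√T)
   = [ln(143.8420/116.2369) + (0.0255 + 0.5·0.1425²)·4.7548] / (0.1425·√4.7548)
   = [0.213085 + 0.169523] / 0.310728 = 1.231328
d₂ = d₁ − σ√T = 1.231328 − 0.310728 = 0.920600
N(d₁) = 0.890900,  N(d₂) = 0.821370,  e^(−rT) = 0.885815
E₀ = V₀·N(d₁) − D·e^(−rT)·N(d₂)
   = 143.8420·0.890900 − 116.2369·0.885815·0.821370 = 43.576958
B₀ = V₀ − E₀ = 143.8420 − 43.576958 = 100.265042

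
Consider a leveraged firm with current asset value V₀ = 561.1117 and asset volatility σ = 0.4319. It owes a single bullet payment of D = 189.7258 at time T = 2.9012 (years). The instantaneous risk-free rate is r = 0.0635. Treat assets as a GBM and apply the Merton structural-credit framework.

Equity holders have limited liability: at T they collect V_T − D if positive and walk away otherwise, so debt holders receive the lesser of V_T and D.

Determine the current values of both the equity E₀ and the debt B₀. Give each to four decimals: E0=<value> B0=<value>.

E0=406.8916 B0=154.2201

d₁ = [ln(V₀/D) + (r + σ²/2)T] / (σ√T)
   = [ln(561.1117/189.7258) + (0.0635 + 0.5·0.4319²)·2.9012] / (0.4319·√2.9012)
   = [1.084340 + 0.454818] / 0.735651 = 2.092238
d₂ = d₁ − σ√T = 2.092238 − 0.735651 = 1.356587
N(d₁) = 0.981791,  N(d₂) = 0.912544,  e^(−rT) = 0.831748
E₀ = V₀·N(d₁) − D·e^(−rT)·N(d₂)
   = 561.1117·0.981791 − 189.7258·0.831748·0.912544 = 406.891598
B₀ = V₀ − E₀ = 561.1117 − 406.891598 = 154.220102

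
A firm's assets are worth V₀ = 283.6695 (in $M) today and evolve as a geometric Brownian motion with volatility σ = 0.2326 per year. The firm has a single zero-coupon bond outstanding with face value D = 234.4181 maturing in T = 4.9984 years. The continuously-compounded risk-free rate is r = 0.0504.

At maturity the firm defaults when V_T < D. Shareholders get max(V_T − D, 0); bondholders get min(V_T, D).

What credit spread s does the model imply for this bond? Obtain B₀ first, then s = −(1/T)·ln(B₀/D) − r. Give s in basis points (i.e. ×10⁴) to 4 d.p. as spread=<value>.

spread=144.7021

d₁ = [ln(V₀/D) + (r + σ²/2)T] / (σ√T)
   = [ln(283.6695/234.4181) + (0.0504 + 0.5·0.2326²)·4.9984] / (0.2326·√4.9984)
   = [0.190704 + 0.387133] / 0.520026 = 1.111168
d₂ = d₁ − σ√T = 1.111168 − 0.520026 = 0.591142
N(d₁) = 0.866752,  N(d₂) = 0.722787,  e^(−rT) = 0.777307
E₀ = V₀·N(d₁) − D·e^(−rT)·N(d₂)
   = 283.6695·0.866752 − 234.4181·0.777307·0.722787 = 114.168465
B₀ = V₀ − E₀ = 283.6695 − 114.168465 = 169.501035
spread = −(1/T)·ln(B₀/D) − r = −(1/4.9984)·ln(169.501035/234.4181) − 0.0504 = 0.01447021
in basis points: 0.01447021 × 10⁴ = 144.7021 bp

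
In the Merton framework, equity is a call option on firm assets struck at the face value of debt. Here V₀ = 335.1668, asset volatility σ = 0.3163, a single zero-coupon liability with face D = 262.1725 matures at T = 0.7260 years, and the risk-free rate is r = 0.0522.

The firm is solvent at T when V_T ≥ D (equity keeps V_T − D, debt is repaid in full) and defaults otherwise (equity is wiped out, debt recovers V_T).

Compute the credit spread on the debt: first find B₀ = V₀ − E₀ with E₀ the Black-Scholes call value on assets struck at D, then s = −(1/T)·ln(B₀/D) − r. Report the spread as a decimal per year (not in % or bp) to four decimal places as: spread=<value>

spread=0.0324

d₁ = [ln(V₀/D) + (r + σ²/2)T] / (σ√T)
   = [ln(335.1668/262.1725) + (0.0522 + 0.5·0.3163²)·0.7260] / (0.3163·√0.7260)
   = [0.245626 + 0.074214] / 0.269505 = 1.186764
d₂ = d₁ − σ√T = 1.186764 − 0.269505 = 0.917259
N(d₁) = 0.882340,  N(d₂) = 0.820497,  e^(−rT) = 0.962812
E₀ = V₀·N(d₁) − D·e^(−rT)·N(d₂)
   = 335.1668·0.882340 − 262.1725·0.962812·0.820497 = 88.618944
B₀ = V₀ − E₀ = 335.1668 − 88.618944 = 246.547856
spread = −(1/T)·ln(B₀/D) − r = −(1/0.7260)·ln(246.547856/262.1725) − 0.0522 = 0.03243714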